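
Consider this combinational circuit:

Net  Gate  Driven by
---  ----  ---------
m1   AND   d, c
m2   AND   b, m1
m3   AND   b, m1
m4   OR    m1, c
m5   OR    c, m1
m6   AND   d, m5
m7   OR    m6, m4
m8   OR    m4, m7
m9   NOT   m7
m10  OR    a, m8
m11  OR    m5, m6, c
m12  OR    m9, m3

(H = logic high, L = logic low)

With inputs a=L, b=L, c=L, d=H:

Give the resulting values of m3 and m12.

m3 = L, m12 = H

m1 = d AND c = H AND L = L
m3 = b AND m1 = L AND L = L
m4 = m1 OR c = L OR L = L
m5 = c OR m1 = L OR L = L
m6 = d AND m5 = H AND L = L
m7 = m6 OR m4 = L OR L = L
m9 = NOT m7 = NOT L = H
m12 = m9 OR m3 = H OR L = H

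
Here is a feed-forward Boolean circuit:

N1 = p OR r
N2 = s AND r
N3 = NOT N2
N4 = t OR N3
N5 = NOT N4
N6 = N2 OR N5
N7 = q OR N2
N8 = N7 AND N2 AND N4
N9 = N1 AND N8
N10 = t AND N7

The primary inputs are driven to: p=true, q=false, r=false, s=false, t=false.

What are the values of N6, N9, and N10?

N1 = p OR r = true OR false = true
N2 = s AND r = false AND false = false
N3 = NOT N2 = NOT false = true
N4 = t OR N3 = false OR true = true
N5 = NOT N4 = NOT true = false
N6 = N2 OR N5 = false OR false = false
N7 = q OR N2 = false OR false = false
N8 = N7 AND N2 AND N4 = false AND false AND true = false
N9 = N1 AND N8 = true AND false = false
N10 = t AND N7 = false AND false = false

N6 = false  N9 = false  N10 = false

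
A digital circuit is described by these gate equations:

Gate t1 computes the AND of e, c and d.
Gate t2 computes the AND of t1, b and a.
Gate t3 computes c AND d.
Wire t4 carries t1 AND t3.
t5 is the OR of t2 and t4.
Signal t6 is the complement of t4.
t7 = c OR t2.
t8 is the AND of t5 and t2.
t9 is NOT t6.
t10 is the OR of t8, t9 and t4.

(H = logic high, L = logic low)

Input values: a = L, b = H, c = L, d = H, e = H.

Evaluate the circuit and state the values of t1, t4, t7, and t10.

t1 = L, t4 = L, t7 = L, t10 = L

t1 = e AND c AND d = H AND L AND H = L
t2 = t1 AND b AND a = L AND H AND L = L
t3 = c AND d = L AND H = L
t4 = t1 AND t3 = L AND L = L
t5 = t2 OR t4 = L OR L = L
t6 = NOT t4 = NOT L = H
t7 = c OR t2 = L OR L = L
t8 = t5 AND t2 = L AND L = L
t9 = NOT t6 = NOT H = L
t10 = t8 OR t9 OR t4 = L OR L OR L = L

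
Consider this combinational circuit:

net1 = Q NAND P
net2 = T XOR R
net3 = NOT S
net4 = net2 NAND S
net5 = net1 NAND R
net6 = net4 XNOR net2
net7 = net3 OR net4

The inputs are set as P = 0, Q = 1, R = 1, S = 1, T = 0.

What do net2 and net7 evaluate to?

net2 = T XOR R = 0 XOR 1 = 1
net3 = NOT S = NOT 1 = 0
net4 = net2 NAND S = 1 NAND 1 = 0
net7 = net3 OR net4 = 0 OR 0 = 0

net2 = 1, net7 = 0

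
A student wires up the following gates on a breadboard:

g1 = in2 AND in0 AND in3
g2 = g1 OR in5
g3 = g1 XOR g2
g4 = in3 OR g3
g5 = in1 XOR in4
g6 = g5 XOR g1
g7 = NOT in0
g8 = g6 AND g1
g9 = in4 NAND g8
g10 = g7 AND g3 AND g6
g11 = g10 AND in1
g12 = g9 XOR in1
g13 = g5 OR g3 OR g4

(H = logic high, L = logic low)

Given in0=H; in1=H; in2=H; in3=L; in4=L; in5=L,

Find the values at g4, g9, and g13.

g1 = in2 AND in0 AND in3 = H AND H AND L = L
g2 = g1 OR in5 = L OR L = L
g3 = g1 XOR g2 = L XOR L = L
g4 = in3 OR g3 = L OR L = L
g5 = in1 XOR in4 = H XOR L = H
g6 = g5 XOR g1 = H XOR L = H
g8 = g6 AND g1 = H AND L = L
g9 = in4 NAND g8 = L NAND L = H
g13 = g5 OR g3 OR g4 = H OR L OR L = H

g4 = L, g9 = H, g13 = H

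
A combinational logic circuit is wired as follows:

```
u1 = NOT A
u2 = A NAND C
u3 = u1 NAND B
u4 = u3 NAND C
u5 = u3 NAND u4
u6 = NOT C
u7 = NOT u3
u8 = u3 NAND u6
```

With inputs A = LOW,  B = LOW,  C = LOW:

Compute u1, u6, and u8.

u1 = NOT A = NOT LOW = HIGH
u3 = u1 NAND B = HIGH NAND LOW = HIGH
u6 = NOT C = NOT LOW = HIGH
u8 = u3 NAND u6 = HIGH NAND HIGH = LOW

u1 = HIGH; u6 = HIGH; u8 = LOW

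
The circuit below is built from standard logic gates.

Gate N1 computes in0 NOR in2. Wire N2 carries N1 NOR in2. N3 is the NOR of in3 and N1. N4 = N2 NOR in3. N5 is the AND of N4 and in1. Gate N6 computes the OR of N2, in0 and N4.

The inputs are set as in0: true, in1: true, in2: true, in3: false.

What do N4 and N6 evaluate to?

N4 = true, N6 = true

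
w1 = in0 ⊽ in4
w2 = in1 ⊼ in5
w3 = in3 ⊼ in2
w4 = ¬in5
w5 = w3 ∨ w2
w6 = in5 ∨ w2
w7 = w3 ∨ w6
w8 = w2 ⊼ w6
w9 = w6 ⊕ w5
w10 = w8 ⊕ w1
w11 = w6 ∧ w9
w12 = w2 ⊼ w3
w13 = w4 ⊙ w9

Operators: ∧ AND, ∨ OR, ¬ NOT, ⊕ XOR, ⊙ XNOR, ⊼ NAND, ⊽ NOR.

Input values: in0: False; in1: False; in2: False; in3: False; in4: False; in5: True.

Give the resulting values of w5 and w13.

w5 = True, w13 = True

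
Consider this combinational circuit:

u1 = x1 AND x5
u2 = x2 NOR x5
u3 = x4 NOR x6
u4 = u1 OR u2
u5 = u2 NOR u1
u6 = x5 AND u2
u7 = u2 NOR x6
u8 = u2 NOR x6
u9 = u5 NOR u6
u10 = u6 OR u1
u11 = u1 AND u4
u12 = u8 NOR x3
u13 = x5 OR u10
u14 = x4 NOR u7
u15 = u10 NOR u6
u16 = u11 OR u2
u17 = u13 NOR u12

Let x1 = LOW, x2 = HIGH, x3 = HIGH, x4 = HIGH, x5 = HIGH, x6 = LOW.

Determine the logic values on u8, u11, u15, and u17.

u8 = HIGH, u11 = LOW, u15 = HIGH, u17 = LOW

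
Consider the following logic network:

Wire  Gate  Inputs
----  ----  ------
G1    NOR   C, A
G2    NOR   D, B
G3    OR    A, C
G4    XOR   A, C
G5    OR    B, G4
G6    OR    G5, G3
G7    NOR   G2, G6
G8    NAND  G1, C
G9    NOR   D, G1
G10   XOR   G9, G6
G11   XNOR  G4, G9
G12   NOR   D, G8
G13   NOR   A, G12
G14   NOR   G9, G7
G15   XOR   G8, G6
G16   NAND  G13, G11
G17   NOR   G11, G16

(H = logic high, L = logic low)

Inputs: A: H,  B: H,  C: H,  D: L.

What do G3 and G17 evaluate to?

G1 = C NOR A = H NOR H = L
G3 = A OR C = H OR H = H
G4 = A XOR C = H XOR H = L
G8 = G1 NAND C = L NAND H = H
G9 = D NOR G1 = L NOR L = H
G11 = G4 XNOR G9 = L XNOR H = L
G12 = D NOR G8 = L NOR H = L
G13 = A NOR G12 = H NOR L = L
G16 = G13 NAND G11 = L NAND L = H
G17 = G11 NOR G16 = L NOR H = L

G3 = H, G17 = L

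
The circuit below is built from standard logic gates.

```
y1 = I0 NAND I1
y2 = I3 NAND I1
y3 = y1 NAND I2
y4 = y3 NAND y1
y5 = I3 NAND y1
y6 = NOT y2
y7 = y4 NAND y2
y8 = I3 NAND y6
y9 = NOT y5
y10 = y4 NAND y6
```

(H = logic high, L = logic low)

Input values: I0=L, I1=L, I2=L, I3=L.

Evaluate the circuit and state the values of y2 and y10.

y2 = H, y10 = H

y1 = I0 NAND I1 = L NAND L = H
y2 = I3 NAND I1 = L NAND L = H
y3 = y1 NAND I2 = H NAND L = H
y4 = y3 NAND y1 = H NAND H = L
y6 = NOT y2 = NOT H = L
y10 = y4 NAND y6 = L NAND L = H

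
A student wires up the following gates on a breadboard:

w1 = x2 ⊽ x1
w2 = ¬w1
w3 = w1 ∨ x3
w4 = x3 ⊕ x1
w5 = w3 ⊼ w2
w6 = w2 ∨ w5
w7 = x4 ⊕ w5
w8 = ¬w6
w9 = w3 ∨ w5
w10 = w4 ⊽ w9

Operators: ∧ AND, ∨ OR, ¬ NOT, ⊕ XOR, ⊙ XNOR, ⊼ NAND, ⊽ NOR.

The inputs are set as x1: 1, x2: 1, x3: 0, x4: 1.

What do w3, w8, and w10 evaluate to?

w1 = x2 NOR x1 = 1 NOR 1 = 0
w2 = NOT w1 = NOT 0 = 1
w3 = w1 OR x3 = 0 OR 0 = 0
w4 = x3 XOR x1 = 0 XOR 1 = 1
w5 = w3 NAND w2 = 0 NAND 1 = 1
w6 = w2 OR w5 = 1 OR 1 = 1
w8 = NOT w6 = NOT 1 = 0
w9 = w3 OR w5 = 0 OR 1 = 1
w10 = w4 NOR w9 = 1 NOR 1 = 0

w3 = 0, w8 = 0, w10 = 0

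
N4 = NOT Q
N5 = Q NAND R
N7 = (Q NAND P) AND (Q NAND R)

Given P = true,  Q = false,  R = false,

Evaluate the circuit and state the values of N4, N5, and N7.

N4 = NOT false = true
N5 = false NAND false = true
N7 = (false NAND true) AND (false NAND false) = true

N4 = true; N5 = true; N7 = true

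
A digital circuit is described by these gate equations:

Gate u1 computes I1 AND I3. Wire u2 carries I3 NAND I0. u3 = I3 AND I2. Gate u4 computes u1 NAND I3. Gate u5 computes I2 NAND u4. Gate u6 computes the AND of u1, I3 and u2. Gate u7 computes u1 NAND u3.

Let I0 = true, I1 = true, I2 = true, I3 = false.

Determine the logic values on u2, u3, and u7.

u1 = I1 AND I3 = true AND false = false
u2 = I3 NAND I0 = false NAND true = true
u3 = I3 AND I2 = false AND true = false
u7 = u1 NAND u3 = false NAND false = true

u2 = true, u3 = false, u7 = true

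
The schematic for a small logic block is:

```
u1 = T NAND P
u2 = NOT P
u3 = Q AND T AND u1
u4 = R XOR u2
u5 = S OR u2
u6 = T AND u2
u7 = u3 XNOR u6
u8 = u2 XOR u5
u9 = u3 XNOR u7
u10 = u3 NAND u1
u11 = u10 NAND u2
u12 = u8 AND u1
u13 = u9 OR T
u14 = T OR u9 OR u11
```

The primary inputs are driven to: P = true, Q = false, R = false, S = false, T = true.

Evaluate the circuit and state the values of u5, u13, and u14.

u5 = false, u13 = true, u14 = true

u1 = T NAND P = true NAND true = false
u2 = NOT P = NOT true = false
u3 = Q AND T AND u1 = false AND true AND false = false
u5 = S OR u2 = false OR false = false
u6 = T AND u2 = true AND false = false
u7 = u3 XNOR u6 = false XNOR false = true
u9 = u3 XNOR u7 = false XNOR true = false
u10 = u3 NAND u1 = false NAND false = true
u11 = u10 NAND u2 = true NAND false = true
u13 = u9 OR T = false OR true = true
u14 = T OR u9 OR u11 = true OR false OR true = true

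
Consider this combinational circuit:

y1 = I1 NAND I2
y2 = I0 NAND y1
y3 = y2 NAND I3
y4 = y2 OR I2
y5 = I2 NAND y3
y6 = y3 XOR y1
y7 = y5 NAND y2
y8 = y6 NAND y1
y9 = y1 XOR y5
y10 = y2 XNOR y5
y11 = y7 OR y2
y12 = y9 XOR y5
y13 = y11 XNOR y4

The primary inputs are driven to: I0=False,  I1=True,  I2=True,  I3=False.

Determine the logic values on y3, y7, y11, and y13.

y3 = True  y7 = True  y11 = True  y13 = True

y1 = I1 NAND I2 = True NAND True = False
y2 = I0 NAND y1 = False NAND False = True
y3 = y2 NAND I3 = True NAND False = True
y4 = y2 OR I2 = True OR True = True
y5 = I2 NAND y3 = True NAND True = False
y7 = y5 NAND y2 = False NAND True = True
y11 = y7 OR y2 = True OR True = True
y13 = y11 XNOR y4 = True XNOR True = True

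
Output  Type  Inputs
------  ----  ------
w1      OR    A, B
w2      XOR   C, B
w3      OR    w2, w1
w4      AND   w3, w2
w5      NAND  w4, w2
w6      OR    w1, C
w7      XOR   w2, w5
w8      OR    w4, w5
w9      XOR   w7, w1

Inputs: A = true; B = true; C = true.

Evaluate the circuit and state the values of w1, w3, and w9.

w1 = true; w3 = true; w9 = false

w1 = A OR B = true OR true = true
w2 = C XOR B = true XOR true = false
w3 = w2 OR w1 = false OR true = true
w4 = w3 AND w2 = true AND false = false
w5 = w4 NAND w2 = false NAND false = true
w7 = w2 XOR w5 = false XOR true = true
w9 = w7 XOR w1 = true XOR true = false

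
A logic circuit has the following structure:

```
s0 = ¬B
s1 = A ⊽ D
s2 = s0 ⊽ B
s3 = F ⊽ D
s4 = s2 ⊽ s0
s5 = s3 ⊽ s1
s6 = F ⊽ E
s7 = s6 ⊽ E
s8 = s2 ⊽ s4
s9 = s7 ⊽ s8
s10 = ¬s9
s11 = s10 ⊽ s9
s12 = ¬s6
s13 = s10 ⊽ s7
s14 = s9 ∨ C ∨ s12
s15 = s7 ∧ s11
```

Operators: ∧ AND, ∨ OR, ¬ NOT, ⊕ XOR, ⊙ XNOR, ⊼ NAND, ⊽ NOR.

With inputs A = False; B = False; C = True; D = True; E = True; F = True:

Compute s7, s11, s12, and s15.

s0 = NOT B = NOT False = True
s2 = s0 NOR B = True NOR False = False
s4 = s2 NOR s0 = False NOR True = False
s6 = F NOR E = True NOR True = False
s7 = s6 NOR E = False NOR True = False
s8 = s2 NOR s4 = False NOR False = True
s9 = s7 NOR s8 = False NOR True = False
s10 = NOT s9 = NOT False = True
s11 = s10 NOR s9 = True NOR False = False
s12 = NOT s6 = NOT False = True
s15 = s7 AND s11 = False AND False = False

s7 = False  s11 = False  s12 = True  s15 = False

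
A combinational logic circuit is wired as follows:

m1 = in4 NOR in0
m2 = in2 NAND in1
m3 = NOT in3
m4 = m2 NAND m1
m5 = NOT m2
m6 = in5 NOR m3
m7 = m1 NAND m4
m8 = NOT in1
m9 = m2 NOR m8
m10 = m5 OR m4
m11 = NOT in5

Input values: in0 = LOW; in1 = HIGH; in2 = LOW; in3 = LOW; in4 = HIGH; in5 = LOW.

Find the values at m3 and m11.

m3 = HIGH; m11 = HIGH

m3 = NOT in3 = NOT LOW = HIGH
m11 = NOT in5 = NOT LOW = HIGH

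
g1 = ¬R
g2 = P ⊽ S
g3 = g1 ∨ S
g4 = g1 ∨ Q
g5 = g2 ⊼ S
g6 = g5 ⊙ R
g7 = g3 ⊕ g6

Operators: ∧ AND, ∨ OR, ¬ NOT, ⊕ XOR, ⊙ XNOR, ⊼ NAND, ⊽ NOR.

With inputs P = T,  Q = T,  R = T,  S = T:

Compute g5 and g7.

g5 = T; g7 = F

g1 = NOT R = NOT T = F
g2 = P NOR S = T NOR T = F
g3 = g1 OR S = F OR T = T
g5 = g2 NAND S = F NAND T = T
g6 = g5 XNOR R = T XNOR T = T
g7 = g3 XOR g6 = T XOR T = F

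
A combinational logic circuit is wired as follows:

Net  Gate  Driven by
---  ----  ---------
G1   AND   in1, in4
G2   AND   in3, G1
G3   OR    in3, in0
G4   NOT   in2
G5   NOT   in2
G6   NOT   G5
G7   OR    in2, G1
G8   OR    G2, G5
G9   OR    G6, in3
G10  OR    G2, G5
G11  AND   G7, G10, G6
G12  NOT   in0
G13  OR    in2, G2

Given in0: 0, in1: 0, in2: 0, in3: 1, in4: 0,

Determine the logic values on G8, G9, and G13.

G8 = 1; G9 = 1; G13 = 0

G1 = in1 AND in4 = 0 AND 0 = 0
G2 = in3 AND G1 = 1 AND 0 = 0
G5 = NOT in2 = NOT 0 = 1
G6 = NOT G5 = NOT 1 = 0
G8 = G2 OR G5 = 0 OR 1 = 1
G9 = G6 OR in3 = 0 OR 1 = 1
G13 = in2 OR G2 = 0 OR 0 = 0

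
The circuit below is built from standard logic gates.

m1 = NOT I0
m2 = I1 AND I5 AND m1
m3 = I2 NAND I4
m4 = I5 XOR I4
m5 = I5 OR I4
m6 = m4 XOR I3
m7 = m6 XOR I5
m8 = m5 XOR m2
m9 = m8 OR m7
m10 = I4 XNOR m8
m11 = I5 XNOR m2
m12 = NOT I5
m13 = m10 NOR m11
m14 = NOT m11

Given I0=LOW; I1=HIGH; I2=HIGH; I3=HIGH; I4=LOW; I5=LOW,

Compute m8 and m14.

m1 = NOT I0 = NOT LOW = HIGH
m2 = I1 AND I5 AND m1 = HIGH AND LOW AND HIGH = LOW
m5 = I5 OR I4 = LOW OR LOW = LOW
m8 = m5 XOR m2 = LOW XOR LOW = LOW
m11 = I5 XNOR m2 = LOW XNOR LOW = HIGH
m14 = NOT m11 = NOT HIGH = LOW

m8 = LOW, m14 = LOW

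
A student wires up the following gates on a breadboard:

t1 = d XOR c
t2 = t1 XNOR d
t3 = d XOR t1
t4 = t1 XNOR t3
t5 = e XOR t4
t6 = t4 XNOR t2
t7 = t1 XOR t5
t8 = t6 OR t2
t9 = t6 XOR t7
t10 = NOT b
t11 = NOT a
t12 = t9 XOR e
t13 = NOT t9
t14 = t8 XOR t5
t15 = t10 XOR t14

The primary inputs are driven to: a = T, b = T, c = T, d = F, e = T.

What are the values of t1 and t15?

t1 = T, t15 = F

t1 = d XOR c = F XOR T = T
t2 = t1 XNOR d = T XNOR F = F
t3 = d XOR t1 = F XOR T = T
t4 = t1 XNOR t3 = T XNOR T = T
t5 = e XOR t4 = T XOR T = F
t6 = t4 XNOR t2 = T XNOR F = F
t8 = t6 OR t2 = F OR F = F
t10 = NOT b = NOT T = F
t14 = t8 XOR t5 = F XOR F = F
t15 = t10 XOR t14 = F XOR F = F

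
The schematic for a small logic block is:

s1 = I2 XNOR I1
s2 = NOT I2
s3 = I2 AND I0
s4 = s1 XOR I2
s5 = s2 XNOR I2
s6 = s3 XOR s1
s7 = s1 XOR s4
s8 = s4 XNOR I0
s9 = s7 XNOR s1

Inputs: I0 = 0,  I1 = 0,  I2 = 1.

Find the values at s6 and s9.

s1 = I2 XNOR I1 = 1 XNOR 0 = 0
s3 = I2 AND I0 = 1 AND 0 = 0
s4 = s1 XOR I2 = 0 XOR 1 = 1
s6 = s3 XOR s1 = 0 XOR 0 = 0
s7 = s1 XOR s4 = 0 XOR 1 = 1
s9 = s7 XNOR s1 = 1 XNOR 0 = 0

s6 = 0  s9 = 0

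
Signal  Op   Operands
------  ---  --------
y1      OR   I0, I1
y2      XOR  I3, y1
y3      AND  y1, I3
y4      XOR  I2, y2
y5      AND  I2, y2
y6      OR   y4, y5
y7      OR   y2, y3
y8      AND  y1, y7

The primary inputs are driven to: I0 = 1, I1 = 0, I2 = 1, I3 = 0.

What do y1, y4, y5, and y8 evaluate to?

y1 = 1; y4 = 0; y5 = 1; y8 = 1

y1 = I0 OR I1 = 1 OR 0 = 1
y2 = I3 XOR y1 = 0 XOR 1 = 1
y3 = y1 AND I3 = 1 AND 0 = 0
y4 = I2 XOR y2 = 1 XOR 1 = 0
y5 = I2 AND y2 = 1 AND 1 = 1
y7 = y2 OR y3 = 1 OR 0 = 1
y8 = y1 AND y7 = 1 AND 1 = 1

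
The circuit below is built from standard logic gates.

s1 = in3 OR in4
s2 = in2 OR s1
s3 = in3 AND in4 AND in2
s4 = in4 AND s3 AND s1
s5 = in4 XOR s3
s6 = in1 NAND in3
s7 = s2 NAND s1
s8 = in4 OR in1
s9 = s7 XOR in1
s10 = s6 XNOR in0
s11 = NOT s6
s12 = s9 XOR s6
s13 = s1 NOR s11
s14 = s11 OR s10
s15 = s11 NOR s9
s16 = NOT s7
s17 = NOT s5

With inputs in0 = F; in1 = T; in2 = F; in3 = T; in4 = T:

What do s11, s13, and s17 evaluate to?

s11 = T, s13 = F, s17 = F

s1 = in3 OR in4 = T OR T = T
s3 = in3 AND in4 AND in2 = T AND T AND F = F
s5 = in4 XOR s3 = T XOR F = T
s6 = in1 NAND in3 = T NAND T = F
s11 = NOT s6 = NOT F = T
s13 = s1 NOR s11 = T NOR T = F
s17 = NOT s5 = NOT T = F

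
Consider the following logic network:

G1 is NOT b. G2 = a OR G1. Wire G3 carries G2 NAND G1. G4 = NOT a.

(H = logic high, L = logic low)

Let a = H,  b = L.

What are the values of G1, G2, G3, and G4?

G1 = NOT b = NOT L = H
G2 = a OR G1 = H OR H = H
G3 = G2 NAND G1 = H NAND H = L
G4 = NOT a = NOT H = L

G1 = H  G2 = H  G3 = L  G4 = L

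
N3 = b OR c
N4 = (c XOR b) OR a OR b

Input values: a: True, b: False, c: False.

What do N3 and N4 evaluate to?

N3 = False, N4 = True

N3 = False OR False = False
N4 = (False XOR False) OR True OR False = True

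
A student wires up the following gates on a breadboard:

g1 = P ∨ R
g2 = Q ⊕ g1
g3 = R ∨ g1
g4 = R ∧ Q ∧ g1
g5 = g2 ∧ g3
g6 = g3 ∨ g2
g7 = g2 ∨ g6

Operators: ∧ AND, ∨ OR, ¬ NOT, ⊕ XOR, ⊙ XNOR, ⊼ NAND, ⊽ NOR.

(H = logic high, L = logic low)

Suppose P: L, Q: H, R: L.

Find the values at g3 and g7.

g1 = P OR R = L OR L = L
g2 = Q XOR g1 = H XOR L = H
g3 = R OR g1 = L OR L = L
g6 = g3 OR g2 = L OR H = H
g7 = g2 OR g6 = H OR H = H

g3 = L, g7 = H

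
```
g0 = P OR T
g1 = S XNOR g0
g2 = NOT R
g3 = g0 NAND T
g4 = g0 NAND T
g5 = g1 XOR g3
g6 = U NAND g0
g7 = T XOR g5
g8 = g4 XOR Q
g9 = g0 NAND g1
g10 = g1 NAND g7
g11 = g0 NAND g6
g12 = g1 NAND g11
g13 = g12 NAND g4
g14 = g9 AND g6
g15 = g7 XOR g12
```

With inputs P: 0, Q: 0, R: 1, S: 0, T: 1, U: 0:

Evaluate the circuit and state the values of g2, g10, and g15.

g0 = P OR T = 0 OR 1 = 1
g1 = S XNOR g0 = 0 XNOR 1 = 0
g2 = NOT R = NOT 1 = 0
g3 = g0 NAND T = 1 NAND 1 = 0
g5 = g1 XOR g3 = 0 XOR 0 = 0
g6 = U NAND g0 = 0 NAND 1 = 1
g7 = T XOR g5 = 1 XOR 0 = 1
g10 = g1 NAND g7 = 0 NAND 1 = 1
g11 = g0 NAND g6 = 1 NAND 1 = 0
g12 = g1 NAND g11 = 0 NAND 0 = 1
g15 = g7 XOR g12 = 1 XOR 1 = 0

g2 = 0; g10 = 1; g15 = 0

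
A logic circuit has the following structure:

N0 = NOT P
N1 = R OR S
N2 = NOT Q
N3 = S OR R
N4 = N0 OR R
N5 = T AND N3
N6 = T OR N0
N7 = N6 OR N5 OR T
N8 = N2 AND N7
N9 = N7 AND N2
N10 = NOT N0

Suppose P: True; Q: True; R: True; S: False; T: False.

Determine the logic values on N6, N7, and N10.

N0 = NOT P = NOT True = False
N3 = S OR R = False OR True = True
N5 = T AND N3 = False AND True = False
N6 = T OR N0 = False OR False = False
N7 = N6 OR N5 OR T = False OR False OR False = False
N10 = NOT N0 = NOT False = True

N6 = False, N7 = False, N10 = True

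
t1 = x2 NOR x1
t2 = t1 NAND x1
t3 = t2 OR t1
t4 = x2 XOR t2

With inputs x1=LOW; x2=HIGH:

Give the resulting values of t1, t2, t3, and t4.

t1 = LOW, t2 = HIGH, t3 = HIGH, t4 = LOW

t1 = x2 NOR x1 = HIGH NOR LOW = LOW
t2 = t1 NAND x1 = LOW NAND LOW = HIGH
t3 = t2 OR t1 = HIGH OR LOW = HIGH
t4 = x2 XOR t2 = HIGH XOR HIGH = LOW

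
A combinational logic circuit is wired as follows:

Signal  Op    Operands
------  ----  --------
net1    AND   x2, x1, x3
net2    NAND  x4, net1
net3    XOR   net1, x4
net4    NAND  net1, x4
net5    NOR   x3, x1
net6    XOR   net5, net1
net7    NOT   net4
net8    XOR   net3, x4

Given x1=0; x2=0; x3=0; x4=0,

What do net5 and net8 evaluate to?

net5 = 1, net8 = 0

net1 = x2 AND x1 AND x3 = 0 AND 0 AND 0 = 0
net3 = net1 XOR x4 = 0 XOR 0 = 0
net5 = x3 NOR x1 = 0 NOR 0 = 1
net8 = net3 XOR x4 = 0 XOR 0 = 0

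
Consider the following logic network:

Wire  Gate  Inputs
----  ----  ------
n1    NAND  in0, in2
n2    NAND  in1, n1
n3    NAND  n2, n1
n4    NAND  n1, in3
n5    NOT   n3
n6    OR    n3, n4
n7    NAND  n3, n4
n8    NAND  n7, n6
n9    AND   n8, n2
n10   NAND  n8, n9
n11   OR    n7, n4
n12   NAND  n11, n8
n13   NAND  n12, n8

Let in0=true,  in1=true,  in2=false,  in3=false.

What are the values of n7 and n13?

n1 = in0 NAND in2 = true NAND false = true
n2 = in1 NAND n1 = true NAND true = false
n3 = n2 NAND n1 = false NAND true = true
n4 = n1 NAND in3 = true NAND false = true
n6 = n3 OR n4 = true OR true = true
n7 = n3 NAND n4 = true NAND true = false
n8 = n7 NAND n6 = false NAND true = true
n11 = n7 OR n4 = false OR true = true
n12 = n11 NAND n8 = true NAND true = false
n13 = n12 NAND n8 = false NAND true = true

n7 = false  n13 = true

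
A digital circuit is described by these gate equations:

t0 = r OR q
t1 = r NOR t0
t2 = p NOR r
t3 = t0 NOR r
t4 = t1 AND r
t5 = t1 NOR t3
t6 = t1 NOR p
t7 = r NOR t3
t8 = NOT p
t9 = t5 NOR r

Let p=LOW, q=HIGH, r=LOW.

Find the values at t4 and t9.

t4 = LOW, t9 = LOW

t0 = r OR q = LOW OR HIGH = HIGH
t1 = r NOR t0 = LOW NOR HIGH = LOW
t3 = t0 NOR r = HIGH NOR LOW = LOW
t4 = t1 AND r = LOW AND LOW = LOW
t5 = t1 NOR t3 = LOW NOR LOW = HIGH
t9 = t5 NOR r = HIGH NOR LOW = LOW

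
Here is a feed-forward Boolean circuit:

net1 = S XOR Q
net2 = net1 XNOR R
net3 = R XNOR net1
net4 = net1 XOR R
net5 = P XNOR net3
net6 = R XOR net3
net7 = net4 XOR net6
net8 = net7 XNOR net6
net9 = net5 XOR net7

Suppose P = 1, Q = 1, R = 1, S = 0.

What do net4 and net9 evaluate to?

net1 = S XOR Q = 0 XOR 1 = 1
net3 = R XNOR net1 = 1 XNOR 1 = 1
net4 = net1 XOR R = 1 XOR 1 = 0
net5 = P XNOR net3 = 1 XNOR 1 = 1
net6 = R XOR net3 = 1 XOR 1 = 0
net7 = net4 XOR net6 = 0 XOR 0 = 0
net9 = net5 XOR net7 = 1 XOR 0 = 1

net4 = 0, net9 = 1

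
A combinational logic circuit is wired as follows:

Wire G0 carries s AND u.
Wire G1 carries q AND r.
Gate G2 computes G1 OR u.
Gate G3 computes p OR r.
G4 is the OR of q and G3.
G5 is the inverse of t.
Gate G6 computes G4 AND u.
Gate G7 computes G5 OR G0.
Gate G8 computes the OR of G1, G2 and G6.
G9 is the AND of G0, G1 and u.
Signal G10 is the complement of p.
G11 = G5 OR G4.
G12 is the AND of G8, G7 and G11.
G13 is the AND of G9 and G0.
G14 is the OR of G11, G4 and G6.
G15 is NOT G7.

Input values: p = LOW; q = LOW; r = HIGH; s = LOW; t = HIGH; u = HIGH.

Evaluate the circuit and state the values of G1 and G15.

G1 = LOW  G15 = HIGH

G0 = s AND u = LOW AND HIGH = LOW
G1 = q AND r = LOW AND HIGH = LOW
G5 = NOT t = NOT HIGH = LOW
G7 = G5 OR G0 = LOW OR LOW = LOW
G15 = NOT G7 = NOT LOW = HIGH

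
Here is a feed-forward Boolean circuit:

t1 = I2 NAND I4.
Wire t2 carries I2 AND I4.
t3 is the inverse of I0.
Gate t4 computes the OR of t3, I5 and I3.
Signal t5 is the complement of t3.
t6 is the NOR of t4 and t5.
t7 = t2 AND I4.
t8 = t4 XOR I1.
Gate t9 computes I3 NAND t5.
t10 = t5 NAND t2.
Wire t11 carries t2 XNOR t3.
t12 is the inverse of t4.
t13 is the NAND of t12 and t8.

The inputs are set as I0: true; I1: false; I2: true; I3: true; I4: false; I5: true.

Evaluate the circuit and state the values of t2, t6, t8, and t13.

t2 = false  t6 = false  t8 = true  t13 = true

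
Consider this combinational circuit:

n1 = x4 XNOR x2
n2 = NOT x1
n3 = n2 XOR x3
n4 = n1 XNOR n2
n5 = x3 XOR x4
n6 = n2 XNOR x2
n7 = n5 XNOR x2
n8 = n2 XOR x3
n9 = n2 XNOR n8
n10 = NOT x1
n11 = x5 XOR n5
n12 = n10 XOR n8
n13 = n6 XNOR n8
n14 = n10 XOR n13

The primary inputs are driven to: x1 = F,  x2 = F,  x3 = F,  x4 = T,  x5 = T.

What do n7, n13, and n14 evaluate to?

n7 = F; n13 = F; n14 = T

n2 = NOT x1 = NOT F = T
n5 = x3 XOR x4 = F XOR T = T
n6 = n2 XNOR x2 = T XNOR F = F
n7 = n5 XNOR x2 = T XNOR F = F
n8 = n2 XOR x3 = T XOR F = T
n10 = NOT x1 = NOT F = T
n13 = n6 XNOR n8 = F XNOR T = F
n14 = n10 XOR n13 = T XOR F = T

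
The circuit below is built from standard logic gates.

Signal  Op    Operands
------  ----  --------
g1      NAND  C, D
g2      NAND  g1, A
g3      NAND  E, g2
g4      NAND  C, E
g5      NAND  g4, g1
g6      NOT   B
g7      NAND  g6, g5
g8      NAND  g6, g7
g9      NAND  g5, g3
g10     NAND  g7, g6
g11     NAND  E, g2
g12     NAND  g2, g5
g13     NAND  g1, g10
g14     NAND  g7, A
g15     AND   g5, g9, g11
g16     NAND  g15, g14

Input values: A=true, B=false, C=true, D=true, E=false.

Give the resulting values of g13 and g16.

g13 = true, g16 = true

g1 = C NAND D = true NAND true = false
g2 = g1 NAND A = false NAND true = true
g3 = E NAND g2 = false NAND true = true
g4 = C NAND E = true NAND false = true
g5 = g4 NAND g1 = true NAND false = true
g6 = NOT B = NOT false = true
g7 = g6 NAND g5 = true NAND true = false
g9 = g5 NAND g3 = true NAND true = false
g10 = g7 NAND g6 = false NAND true = true
g11 = E NAND g2 = false NAND true = true
g13 = g1 NAND g10 = false NAND true = true
g14 = g7 NAND A = false NAND true = true
g15 = g5 AND g9 AND g11 = true AND false AND true = false
g16 = g15 NAND g14 = false NAND true = true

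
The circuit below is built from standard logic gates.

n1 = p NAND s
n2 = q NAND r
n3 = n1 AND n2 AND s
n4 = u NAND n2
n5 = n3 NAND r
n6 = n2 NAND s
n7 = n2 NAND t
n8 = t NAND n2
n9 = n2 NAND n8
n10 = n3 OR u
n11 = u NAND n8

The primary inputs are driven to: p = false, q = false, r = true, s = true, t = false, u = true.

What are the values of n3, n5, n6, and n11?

n3 = true, n5 = false, n6 = false, n11 = false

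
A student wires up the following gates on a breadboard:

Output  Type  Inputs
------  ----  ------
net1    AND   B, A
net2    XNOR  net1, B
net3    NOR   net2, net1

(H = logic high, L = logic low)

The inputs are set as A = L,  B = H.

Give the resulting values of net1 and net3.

net1 = B AND A = H AND L = L
net2 = net1 XNOR B = L XNOR H = L
net3 = net2 NOR net1 = L NOR L = H

net1 = L  net3 = H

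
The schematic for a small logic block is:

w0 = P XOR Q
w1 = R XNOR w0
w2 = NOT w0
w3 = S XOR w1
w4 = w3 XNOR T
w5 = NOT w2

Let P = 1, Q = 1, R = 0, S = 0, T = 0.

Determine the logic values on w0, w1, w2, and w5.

w0 = P XOR Q = 1 XOR 1 = 0
w1 = R XNOR w0 = 0 XNOR 0 = 1
w2 = NOT w0 = NOT 0 = 1
w5 = NOT w2 = NOT 1 = 0

w0 = 0; w1 = 1; w2 = 1; w5 = 0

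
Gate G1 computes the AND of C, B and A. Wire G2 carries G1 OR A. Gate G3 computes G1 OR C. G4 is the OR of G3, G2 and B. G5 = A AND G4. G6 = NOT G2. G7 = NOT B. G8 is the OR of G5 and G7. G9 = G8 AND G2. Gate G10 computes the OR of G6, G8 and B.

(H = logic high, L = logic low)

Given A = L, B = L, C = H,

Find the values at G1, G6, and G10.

G1 = C AND B AND A = H AND L AND L = L
G2 = G1 OR A = L OR L = L
G3 = G1 OR C = L OR H = H
G4 = G3 OR G2 OR B = H OR L OR L = H
G5 = A AND G4 = L AND H = L
G6 = NOT G2 = NOT L = H
G7 = NOT B = NOT L = H
G8 = G5 OR G7 = L OR H = H
G10 = G6 OR G8 OR B = H OR H OR L = H

G1 = L; G6 = H; G10 = H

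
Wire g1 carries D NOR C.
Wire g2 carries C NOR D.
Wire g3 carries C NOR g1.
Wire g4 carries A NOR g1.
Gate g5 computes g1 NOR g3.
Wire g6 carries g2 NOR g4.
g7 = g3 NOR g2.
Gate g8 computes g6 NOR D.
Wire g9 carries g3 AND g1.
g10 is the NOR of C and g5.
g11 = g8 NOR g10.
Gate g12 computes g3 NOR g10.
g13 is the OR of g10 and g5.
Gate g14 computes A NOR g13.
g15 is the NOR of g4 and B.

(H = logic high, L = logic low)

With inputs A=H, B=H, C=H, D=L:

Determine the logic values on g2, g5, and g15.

g2 = L; g5 = H; g15 = L

g1 = D NOR C = L NOR H = L
g2 = C NOR D = H NOR L = L
g3 = C NOR g1 = H NOR L = L
g4 = A NOR g1 = H NOR L = L
g5 = g1 NOR g3 = L NOR L = H
g15 = g4 NOR B = L NOR H = L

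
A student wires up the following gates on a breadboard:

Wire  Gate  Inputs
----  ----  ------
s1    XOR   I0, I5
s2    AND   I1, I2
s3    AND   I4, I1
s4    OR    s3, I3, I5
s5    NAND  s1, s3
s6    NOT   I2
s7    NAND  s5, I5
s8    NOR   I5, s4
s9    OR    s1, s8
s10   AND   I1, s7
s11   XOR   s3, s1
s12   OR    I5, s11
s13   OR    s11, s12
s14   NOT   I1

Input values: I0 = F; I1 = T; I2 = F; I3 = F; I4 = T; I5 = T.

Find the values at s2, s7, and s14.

s2 = F; s7 = T; s14 = F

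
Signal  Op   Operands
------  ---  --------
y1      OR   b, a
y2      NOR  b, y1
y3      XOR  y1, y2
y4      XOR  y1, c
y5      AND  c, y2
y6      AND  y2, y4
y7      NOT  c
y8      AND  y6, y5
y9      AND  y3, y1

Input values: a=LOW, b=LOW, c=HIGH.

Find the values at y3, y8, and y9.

y3 = HIGH, y8 = HIGH, y9 = LOW

y1 = b OR a = LOW OR LOW = LOW
y2 = b NOR y1 = LOW NOR LOW = HIGH
y3 = y1 XOR y2 = LOW XOR HIGH = HIGH
y4 = y1 XOR c = LOW XOR HIGH = HIGH
y5 = c AND y2 = HIGH AND HIGH = HIGH
y6 = y2 AND y4 = HIGH AND HIGH = HIGH
y8 = y6 AND y5 = HIGH AND HIGH = HIGH
y9 = y3 AND y1 = HIGH AND LOW = LOW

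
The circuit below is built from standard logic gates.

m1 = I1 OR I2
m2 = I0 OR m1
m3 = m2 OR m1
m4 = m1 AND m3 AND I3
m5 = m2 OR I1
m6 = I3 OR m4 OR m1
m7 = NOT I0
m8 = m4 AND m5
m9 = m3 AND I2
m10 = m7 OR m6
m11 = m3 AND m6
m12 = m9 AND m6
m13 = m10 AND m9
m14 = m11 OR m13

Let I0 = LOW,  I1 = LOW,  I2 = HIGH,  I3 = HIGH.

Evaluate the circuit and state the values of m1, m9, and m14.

m1 = HIGH, m9 = HIGH, m14 = HIGH

m1 = I1 OR I2 = LOW OR HIGH = HIGH
m2 = I0 OR m1 = LOW OR HIGH = HIGH
m3 = m2 OR m1 = HIGH OR HIGH = HIGH
m4 = m1 AND m3 AND I3 = HIGH AND HIGH AND HIGH = HIGH
m6 = I3 OR m4 OR m1 = HIGH OR HIGH OR HIGH = HIGH
m7 = NOT I0 = NOT LOW = HIGH
m9 = m3 AND I2 = HIGH AND HIGH = HIGH
m10 = m7 OR m6 = HIGH OR HIGH = HIGH
m11 = m3 AND m6 = HIGH AND HIGH = HIGH
m13 = m10 AND m9 = HIGH AND HIGH = HIGH
m14 = m11 OR m13 = HIGH OR HIGH = HIGH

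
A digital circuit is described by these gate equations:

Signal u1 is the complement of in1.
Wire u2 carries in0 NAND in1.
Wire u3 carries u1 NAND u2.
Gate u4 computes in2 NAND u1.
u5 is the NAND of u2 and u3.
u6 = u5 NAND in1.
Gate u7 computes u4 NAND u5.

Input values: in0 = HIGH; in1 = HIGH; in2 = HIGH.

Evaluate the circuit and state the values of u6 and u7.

u6 = LOW; u7 = LOW

u1 = NOT in1 = NOT HIGH = LOW
u2 = in0 NAND in1 = HIGH NAND HIGH = LOW
u3 = u1 NAND u2 = LOW NAND LOW = HIGH
u4 = in2 NAND u1 = HIGH NAND LOW = HIGH
u5 = u2 NAND u3 = LOW NAND HIGH = HIGH
u6 = u5 NAND in1 = HIGH NAND HIGH = LOW
u7 = u4 NAND u5 = HIGH NAND HIGH = LOW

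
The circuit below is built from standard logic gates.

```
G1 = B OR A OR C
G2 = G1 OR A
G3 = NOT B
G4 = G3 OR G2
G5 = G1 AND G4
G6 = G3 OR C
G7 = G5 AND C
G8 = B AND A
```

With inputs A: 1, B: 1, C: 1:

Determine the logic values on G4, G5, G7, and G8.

G4 = 1  G5 = 1  G7 = 1  G8 = 1

G1 = B OR A OR C = 1 OR 1 OR 1 = 1
G2 = G1 OR A = 1 OR 1 = 1
G3 = NOT B = NOT 1 = 0
G4 = G3 OR G2 = 0 OR 1 = 1
G5 = G1 AND G4 = 1 AND 1 = 1
G7 = G5 AND C = 1 AND 1 = 1
G8 = B AND A = 1 AND 1 = 1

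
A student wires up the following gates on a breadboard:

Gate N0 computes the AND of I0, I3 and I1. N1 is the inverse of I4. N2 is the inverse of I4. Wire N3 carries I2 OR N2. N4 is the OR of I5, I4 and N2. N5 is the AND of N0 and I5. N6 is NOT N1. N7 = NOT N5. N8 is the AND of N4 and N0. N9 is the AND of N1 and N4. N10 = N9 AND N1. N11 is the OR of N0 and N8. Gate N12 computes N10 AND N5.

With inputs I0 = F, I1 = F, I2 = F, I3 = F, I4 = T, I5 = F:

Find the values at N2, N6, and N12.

N0 = I0 AND I3 AND I1 = F AND F AND F = F
N1 = NOT I4 = NOT T = F
N2 = NOT I4 = NOT T = F
N4 = I5 OR I4 OR N2 = F OR T OR F = T
N5 = N0 AND I5 = F AND F = F
N6 = NOT N1 = NOT F = T
N9 = N1 AND N4 = F AND T = F
N10 = N9 AND N1 = F AND F = F
N12 = N10 AND N5 = F AND F = F

N2 = F  N6 = T  N12 = F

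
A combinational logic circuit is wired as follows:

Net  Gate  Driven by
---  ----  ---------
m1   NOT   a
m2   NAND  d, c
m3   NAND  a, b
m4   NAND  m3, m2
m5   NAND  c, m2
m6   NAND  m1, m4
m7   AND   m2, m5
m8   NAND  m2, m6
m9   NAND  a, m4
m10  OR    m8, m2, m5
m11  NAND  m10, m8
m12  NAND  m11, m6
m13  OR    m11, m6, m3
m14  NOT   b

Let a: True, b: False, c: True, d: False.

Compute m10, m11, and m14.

m10 = True; m11 = True; m14 = True

m1 = NOT a = NOT True = False
m2 = d NAND c = False NAND True = True
m3 = a NAND b = True NAND False = True
m4 = m3 NAND m2 = True NAND True = False
m5 = c NAND m2 = True NAND True = False
m6 = m1 NAND m4 = False NAND False = True
m8 = m2 NAND m6 = True NAND True = False
m10 = m8 OR m2 OR m5 = False OR True OR False = True
m11 = m10 NAND m8 = True NAND False = True
m14 = NOT b = NOT False = True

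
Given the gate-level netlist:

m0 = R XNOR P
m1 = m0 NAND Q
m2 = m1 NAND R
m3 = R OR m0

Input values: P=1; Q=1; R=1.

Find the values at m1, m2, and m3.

m1 = 0, m2 = 1, m3 = 1

m0 = R XNOR P = 1 XNOR 1 = 1
m1 = m0 NAND Q = 1 NAND 1 = 0
m2 = m1 NAND R = 0 NAND 1 = 1
m3 = R OR m0 = 1 OR 1 = 1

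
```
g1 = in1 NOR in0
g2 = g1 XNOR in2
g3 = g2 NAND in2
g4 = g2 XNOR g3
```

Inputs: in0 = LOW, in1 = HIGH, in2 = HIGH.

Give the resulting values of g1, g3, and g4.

g1 = LOW, g3 = HIGH, g4 = LOW

g1 = in1 NOR in0 = HIGH NOR LOW = LOW
g2 = g1 XNOR in2 = LOW XNOR HIGH = LOW
g3 = g2 NAND in2 = LOW NAND HIGH = HIGH
g4 = g2 XNOR g3 = LOW XNOR HIGH = LOW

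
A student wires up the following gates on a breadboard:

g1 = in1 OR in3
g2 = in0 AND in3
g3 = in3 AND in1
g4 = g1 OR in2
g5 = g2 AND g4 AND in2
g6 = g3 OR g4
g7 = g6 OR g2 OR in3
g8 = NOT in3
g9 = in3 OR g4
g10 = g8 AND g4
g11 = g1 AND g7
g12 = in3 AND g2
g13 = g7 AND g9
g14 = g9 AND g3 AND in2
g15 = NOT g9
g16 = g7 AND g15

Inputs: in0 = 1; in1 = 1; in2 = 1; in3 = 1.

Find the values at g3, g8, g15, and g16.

g3 = 1  g8 = 0  g15 = 0  g16 = 0

g1 = in1 OR in3 = 1 OR 1 = 1
g2 = in0 AND in3 = 1 AND 1 = 1
g3 = in3 AND in1 = 1 AND 1 = 1
g4 = g1 OR in2 = 1 OR 1 = 1
g6 = g3 OR g4 = 1 OR 1 = 1
g7 = g6 OR g2 OR in3 = 1 OR 1 OR 1 = 1
g8 = NOT in3 = NOT 1 = 0
g9 = in3 OR g4 = 1 OR 1 = 1
g15 = NOT g9 = NOT 1 = 0
g16 = g7 AND g15 = 1 AND 0 = 0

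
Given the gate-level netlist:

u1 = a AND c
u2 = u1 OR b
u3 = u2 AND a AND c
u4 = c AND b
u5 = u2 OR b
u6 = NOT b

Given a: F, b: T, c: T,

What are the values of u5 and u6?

u5 = T, u6 = F

u1 = a AND c = F AND T = F
u2 = u1 OR b = F OR T = T
u5 = u2 OR b = T OR T = T
u6 = NOT b = NOT T = F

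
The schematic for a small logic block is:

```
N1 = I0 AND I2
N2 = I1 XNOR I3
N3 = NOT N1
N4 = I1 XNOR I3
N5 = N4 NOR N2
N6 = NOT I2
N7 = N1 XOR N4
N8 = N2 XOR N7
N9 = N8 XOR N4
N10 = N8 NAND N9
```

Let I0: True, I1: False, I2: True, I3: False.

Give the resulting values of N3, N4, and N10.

N1 = I0 AND I2 = True AND True = True
N2 = I1 XNOR I3 = False XNOR False = True
N3 = NOT N1 = NOT True = False
N4 = I1 XNOR I3 = False XNOR False = True
N7 = N1 XOR N4 = True XOR True = False
N8 = N2 XOR N7 = True XOR False = True
N9 = N8 XOR N4 = True XOR True = False
N10 = N8 NAND N9 = True NAND False = True

N3 = False, N4 = True, N10 = True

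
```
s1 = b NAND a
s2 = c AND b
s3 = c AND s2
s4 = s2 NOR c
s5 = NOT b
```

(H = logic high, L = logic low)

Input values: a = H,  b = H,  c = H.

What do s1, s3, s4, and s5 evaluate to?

s1 = L, s3 = H, s4 = L, s5 = L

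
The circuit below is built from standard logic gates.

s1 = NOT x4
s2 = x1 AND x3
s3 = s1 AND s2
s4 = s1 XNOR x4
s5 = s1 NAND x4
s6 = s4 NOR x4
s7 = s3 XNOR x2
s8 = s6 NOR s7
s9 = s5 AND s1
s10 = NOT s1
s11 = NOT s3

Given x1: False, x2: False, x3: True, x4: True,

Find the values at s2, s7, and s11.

s1 = NOT x4 = NOT True = False
s2 = x1 AND x3 = False AND True = False
s3 = s1 AND s2 = False AND False = False
s7 = s3 XNOR x2 = False XNOR False = True
s11 = NOT s3 = NOT False = True

s2 = False  s7 = True  s11 = True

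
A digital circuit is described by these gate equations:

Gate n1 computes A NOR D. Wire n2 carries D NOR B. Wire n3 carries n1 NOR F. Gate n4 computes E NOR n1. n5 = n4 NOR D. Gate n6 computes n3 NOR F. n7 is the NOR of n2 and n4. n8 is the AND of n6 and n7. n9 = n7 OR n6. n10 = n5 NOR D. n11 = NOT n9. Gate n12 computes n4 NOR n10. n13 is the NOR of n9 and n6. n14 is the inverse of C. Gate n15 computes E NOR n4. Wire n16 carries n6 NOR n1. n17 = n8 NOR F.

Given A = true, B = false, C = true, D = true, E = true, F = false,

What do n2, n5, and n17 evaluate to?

n2 = false, n5 = false, n17 = true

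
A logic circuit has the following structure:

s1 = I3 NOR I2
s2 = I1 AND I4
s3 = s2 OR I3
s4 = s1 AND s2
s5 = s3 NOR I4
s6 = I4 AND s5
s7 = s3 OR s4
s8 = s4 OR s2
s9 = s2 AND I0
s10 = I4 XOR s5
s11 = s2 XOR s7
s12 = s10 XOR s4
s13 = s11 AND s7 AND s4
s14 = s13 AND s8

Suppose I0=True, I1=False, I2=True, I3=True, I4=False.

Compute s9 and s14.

s9 = False; s14 = False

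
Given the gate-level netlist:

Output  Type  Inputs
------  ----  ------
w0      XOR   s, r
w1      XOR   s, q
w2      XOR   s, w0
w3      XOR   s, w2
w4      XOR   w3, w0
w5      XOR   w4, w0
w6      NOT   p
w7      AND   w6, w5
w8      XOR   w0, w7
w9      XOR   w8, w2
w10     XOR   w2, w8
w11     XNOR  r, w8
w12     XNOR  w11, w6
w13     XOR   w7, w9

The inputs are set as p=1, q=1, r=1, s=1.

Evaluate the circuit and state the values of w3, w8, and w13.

w3 = 0; w8 = 0; w13 = 1

w0 = s XOR r = 1 XOR 1 = 0
w2 = s XOR w0 = 1 XOR 0 = 1
w3 = s XOR w2 = 1 XOR 1 = 0
w4 = w3 XOR w0 = 0 XOR 0 = 0
w5 = w4 XOR w0 = 0 XOR 0 = 0
w6 = NOT p = NOT 1 = 0
w7 = w6 AND w5 = 0 AND 0 = 0
w8 = w0 XOR w7 = 0 XOR 0 = 0
w9 = w8 XOR w2 = 0 XOR 1 = 1
w13 = w7 XOR w9 = 0 XOR 1 = 1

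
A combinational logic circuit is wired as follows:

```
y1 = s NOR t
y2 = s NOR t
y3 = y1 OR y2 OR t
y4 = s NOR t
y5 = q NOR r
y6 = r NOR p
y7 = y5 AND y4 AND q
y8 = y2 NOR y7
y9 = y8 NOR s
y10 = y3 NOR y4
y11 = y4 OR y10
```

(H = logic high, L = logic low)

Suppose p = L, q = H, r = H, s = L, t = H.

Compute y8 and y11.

y8 = H, y11 = L

y1 = s NOR t = L NOR H = L
y2 = s NOR t = L NOR H = L
y3 = y1 OR y2 OR t = L OR L OR H = H
y4 = s NOR t = L NOR H = L
y5 = q NOR r = H NOR H = L
y7 = y5 AND y4 AND q = L AND L AND H = L
y8 = y2 NOR y7 = L NOR L = H
y10 = y3 NOR y4 = H NOR L = L
y11 = y4 OR y10 = L OR L = L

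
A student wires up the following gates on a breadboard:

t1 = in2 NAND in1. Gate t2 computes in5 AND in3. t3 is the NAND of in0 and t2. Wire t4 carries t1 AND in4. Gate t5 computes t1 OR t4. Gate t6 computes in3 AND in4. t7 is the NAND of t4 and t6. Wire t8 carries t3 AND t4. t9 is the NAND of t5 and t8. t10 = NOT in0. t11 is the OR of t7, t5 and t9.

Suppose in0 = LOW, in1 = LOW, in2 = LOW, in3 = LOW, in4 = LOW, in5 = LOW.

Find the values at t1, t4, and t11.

t1 = HIGH; t4 = LOW; t11 = HIGH

t1 = in2 NAND in1 = LOW NAND LOW = HIGH
t2 = in5 AND in3 = LOW AND LOW = LOW
t3 = in0 NAND t2 = LOW NAND LOW = HIGH
t4 = t1 AND in4 = HIGH AND LOW = LOW
t5 = t1 OR t4 = HIGH OR LOW = HIGH
t6 = in3 AND in4 = LOW AND LOW = LOW
t7 = t4 NAND t6 = LOW NAND LOW = HIGH
t8 = t3 AND t4 = HIGH AND LOW = LOW
t9 = t5 NAND t8 = HIGH NAND LOW = HIGH
t11 = t7 OR t5 OR t9 = HIGH OR HIGH OR HIGH = HIGH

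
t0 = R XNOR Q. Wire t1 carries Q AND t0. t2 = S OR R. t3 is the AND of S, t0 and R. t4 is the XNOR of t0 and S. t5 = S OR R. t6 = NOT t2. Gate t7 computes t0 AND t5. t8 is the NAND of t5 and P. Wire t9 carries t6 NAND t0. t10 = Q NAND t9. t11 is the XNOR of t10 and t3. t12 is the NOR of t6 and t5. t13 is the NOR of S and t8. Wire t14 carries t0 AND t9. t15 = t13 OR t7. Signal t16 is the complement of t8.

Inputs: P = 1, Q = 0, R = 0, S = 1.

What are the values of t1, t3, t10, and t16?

t0 = R XNOR Q = 0 XNOR 0 = 1
t1 = Q AND t0 = 0 AND 1 = 0
t2 = S OR R = 1 OR 0 = 1
t3 = S AND t0 AND R = 1 AND 1 AND 0 = 0
t5 = S OR R = 1 OR 0 = 1
t6 = NOT t2 = NOT 1 = 0
t8 = t5 NAND P = 1 NAND 1 = 0
t9 = t6 NAND t0 = 0 NAND 1 = 1
t10 = Q NAND t9 = 0 NAND 1 = 1
t16 = NOT t8 = NOT 0 = 1

t1 = 0  t3 = 0  t10 = 1  t16 = 1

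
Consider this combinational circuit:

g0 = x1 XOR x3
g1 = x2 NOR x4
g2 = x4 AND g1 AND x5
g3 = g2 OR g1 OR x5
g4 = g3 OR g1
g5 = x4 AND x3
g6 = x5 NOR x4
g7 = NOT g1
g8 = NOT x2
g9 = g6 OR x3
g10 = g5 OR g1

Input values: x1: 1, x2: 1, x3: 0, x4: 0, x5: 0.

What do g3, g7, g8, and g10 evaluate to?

g1 = x2 NOR x4 = 1 NOR 0 = 0
g2 = x4 AND g1 AND x5 = 0 AND 0 AND 0 = 0
g3 = g2 OR g1 OR x5 = 0 OR 0 OR 0 = 0
g5 = x4 AND x3 = 0 AND 0 = 0
g7 = NOT g1 = NOT 0 = 1
g8 = NOT x2 = NOT 1 = 0
g10 = g5 OR g1 = 0 OR 0 = 0

g3 = 0, g7 = 1, g8 = 0, g10 = 0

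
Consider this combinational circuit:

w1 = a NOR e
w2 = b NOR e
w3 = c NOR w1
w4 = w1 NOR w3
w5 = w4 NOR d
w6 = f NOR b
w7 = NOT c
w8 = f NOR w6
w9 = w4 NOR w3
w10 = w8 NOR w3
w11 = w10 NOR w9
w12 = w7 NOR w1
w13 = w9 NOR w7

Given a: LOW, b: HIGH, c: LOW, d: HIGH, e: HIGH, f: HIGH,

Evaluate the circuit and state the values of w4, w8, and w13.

w4 = LOW; w8 = LOW; w13 = LOW

w1 = a NOR e = LOW NOR HIGH = LOW
w3 = c NOR w1 = LOW NOR LOW = HIGH
w4 = w1 NOR w3 = LOW NOR HIGH = LOW
w6 = f NOR b = HIGH NOR HIGH = LOW
w7 = NOT c = NOT LOW = HIGH
w8 = f NOR w6 = HIGH NOR LOW = LOW
w9 = w4 NOR w3 = LOW NOR HIGH = LOW
w13 = w9 NOR w7 = LOW NOR HIGH = LOW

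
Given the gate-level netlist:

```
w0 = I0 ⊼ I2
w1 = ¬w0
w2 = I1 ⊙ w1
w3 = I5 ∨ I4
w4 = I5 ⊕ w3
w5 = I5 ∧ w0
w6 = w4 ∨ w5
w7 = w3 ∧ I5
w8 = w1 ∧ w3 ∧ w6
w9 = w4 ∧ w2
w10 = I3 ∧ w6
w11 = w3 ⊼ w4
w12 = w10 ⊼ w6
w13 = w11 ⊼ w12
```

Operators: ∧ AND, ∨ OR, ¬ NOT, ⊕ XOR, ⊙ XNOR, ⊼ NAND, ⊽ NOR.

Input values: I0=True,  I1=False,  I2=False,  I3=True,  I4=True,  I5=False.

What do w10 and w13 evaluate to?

w0 = I0 NAND I2 = True NAND False = True
w3 = I5 OR I4 = False OR True = True
w4 = I5 XOR w3 = False XOR True = True
w5 = I5 AND w0 = False AND True = False
w6 = w4 OR w5 = True OR False = True
w10 = I3 AND w6 = True AND True = True
w11 = w3 NAND w4 = True NAND True = False
w12 = w10 NAND w6 = True NAND True = False
w13 = w11 NAND w12 = False NAND False = True

w10 = True; w13 = True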